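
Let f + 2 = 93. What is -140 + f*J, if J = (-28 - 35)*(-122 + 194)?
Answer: -412916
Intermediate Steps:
f = 91 (f = -2 + 93 = 91)
J = -4536 (J = -63*72 = -4536)
-140 + f*J = -140 + 91*(-4536) = -140 - 412776 = -412916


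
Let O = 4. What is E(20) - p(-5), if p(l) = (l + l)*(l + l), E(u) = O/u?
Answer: -499/5 ≈ -99.800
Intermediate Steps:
E(u) = 4/u
p(l) = 4*l**2 (p(l) = (2*l)*(2*l) = 4*l**2)
E(20) - p(-5) = 4/20 - 4*(-5)**2 = 4*(1/20) - 4*25 = 1/5 - 1*100 = 1/5 - 100 = -499/5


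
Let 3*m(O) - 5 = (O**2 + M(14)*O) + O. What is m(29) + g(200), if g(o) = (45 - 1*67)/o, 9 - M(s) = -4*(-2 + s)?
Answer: 252767/300 ≈ 842.56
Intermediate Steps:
M(s) = 1 + 4*s (M(s) = 9 - (-4)*(-2 + s) = 9 - (8 - 4*s) = 9 + (-8 + 4*s) = 1 + 4*s)
g(o) = -22/o (g(o) = (45 - 67)/o = -22/o)
m(O) = 5/3 + O**2/3 + 58*O/3 (m(O) = 5/3 + ((O**2 + (1 + 4*14)*O) + O)/3 = 5/3 + ((O**2 + (1 + 56)*O) + O)/3 = 5/3 + ((O**2 + 57*O) + O)/3 = 5/3 + (O**2 + 58*O)/3 = 5/3 + (O**2/3 + 58*O/3) = 5/3 + O**2/3 + 58*O/3)
m(29) + g(200) = (5/3 + (1/3)*29**2 + (58/3)*29) - 22/200 = (5/3 + (1/3)*841 + 1682/3) - 22*1/200 = (5/3 + 841/3 + 1682/3) - 11/100 = 2528/3 - 11/100 = 252767/300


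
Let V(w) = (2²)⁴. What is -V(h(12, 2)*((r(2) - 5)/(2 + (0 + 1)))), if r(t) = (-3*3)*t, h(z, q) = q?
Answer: -256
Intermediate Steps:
r(t) = -9*t
V(w) = 256 (V(w) = 4⁴ = 256)
-V(h(12, 2)*((r(2) - 5)/(2 + (0 + 1)))) = -1*256 = -256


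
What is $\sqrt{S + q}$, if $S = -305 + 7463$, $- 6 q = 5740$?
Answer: $\frac{2 \sqrt{13953}}{3} \approx 78.749$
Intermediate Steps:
$q = - \frac{2870}{3}$ ($q = \left(- \frac{1}{6}\right) 5740 = - \frac{2870}{3} \approx -956.67$)
$S = 7158$
$\sqrt{S + q} = \sqrt{7158 - \frac{2870}{3}} = \sqrt{\frac{18604}{3}} = \frac{2 \sqrt{13953}}{3}$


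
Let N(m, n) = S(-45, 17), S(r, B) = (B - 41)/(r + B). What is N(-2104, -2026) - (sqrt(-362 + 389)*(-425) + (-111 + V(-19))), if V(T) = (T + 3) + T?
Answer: 1028/7 + 1275*sqrt(3) ≈ 2355.2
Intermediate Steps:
V(T) = 3 + 2*T (V(T) = (3 + T) + T = 3 + 2*T)
S(r, B) = (-41 + B)/(B + r)
N(m, n) = 6/7 (N(m, n) = (-41 + 17)/(17 - 45) = -24/(-28) = -1/28*(-24) = 6/7)
N(-2104, -2026) - (sqrt(-362 + 389)*(-425) + (-111 + V(-19))) = 6/7 - (sqrt(-362 + 389)*(-425) + (-111 + (3 + 2*(-19)))) = 6/7 - (sqrt(27)*(-425) + (-111 + (3 - 38))) = 6/7 - ((3*sqrt(3))*(-425) + (-111 - 35)) = 6/7 - (-1275*sqrt(3) - 146) = 6/7 - (-146 - 1275*sqrt(3)) = 6/7 + (146 + 1275*sqrt(3)) = 1028/7 + 1275*sqrt(3)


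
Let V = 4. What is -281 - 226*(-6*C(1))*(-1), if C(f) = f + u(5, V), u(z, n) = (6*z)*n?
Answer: -164357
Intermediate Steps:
u(z, n) = 6*n*z
C(f) = 120 + f (C(f) = f + 6*4*5 = f + 120 = 120 + f)
-281 - 226*(-6*C(1))*(-1) = -281 - 226*(-6*(120 + 1))*(-1) = -281 - 226*(-6*121)*(-1) = -281 - (-164076)*(-1) = -281 - 226*726 = -281 - 164076 = -164357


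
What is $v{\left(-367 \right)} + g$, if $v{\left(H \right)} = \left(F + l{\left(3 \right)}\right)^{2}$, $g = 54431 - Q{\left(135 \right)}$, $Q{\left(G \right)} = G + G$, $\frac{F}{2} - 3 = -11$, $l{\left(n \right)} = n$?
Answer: $54330$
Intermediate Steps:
$F = -16$ ($F = 6 + 2 \left(-11\right) = 6 - 22 = -16$)
$Q{\left(G \right)} = 2 G$
$g = 54161$ ($g = 54431 - 2 \cdot 135 = 54431 - 270 = 54161$)
$v{\left(H \right)} = 169$ ($v{\left(H \right)} = \left(-16 + 3\right)^{2} = \left(-13\right)^{2} = 169$)
$v{\left(-367 \right)} + g = 169 + 54161 = 54330$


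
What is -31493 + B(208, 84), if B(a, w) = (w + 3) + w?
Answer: -31322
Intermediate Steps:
B(a, w) = 3 + 2*w (B(a, w) = (3 + w) + w = 3 + 2*w)
-31493 + B(208, 84) = -31493 + (3 + 2*84) = -31493 + (3 + 168) = -31493 + 171 = -31322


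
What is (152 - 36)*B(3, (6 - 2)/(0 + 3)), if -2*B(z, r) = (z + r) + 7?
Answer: -1972/3 ≈ -657.33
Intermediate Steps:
B(z, r) = -7/2 - r/2 - z/2 (B(z, r) = -((z + r) + 7)/2 = -((r + z) + 7)/2 = -(7 + r + z)/2 = -7/2 - r/2 - z/2)
(152 - 36)*B(3, (6 - 2)/(0 + 3)) = (152 - 36)*(-7/2 - (6 - 2)/(2*(0 + 3)) - ½*3) = 116*(-7/2 - 2/3 - 3/2) = 116*(-7/2 - ½*4/3 - 3/2) = 116*(-7/2 - ⅔ - 3/2) = 116*(-17/3) = -1972/3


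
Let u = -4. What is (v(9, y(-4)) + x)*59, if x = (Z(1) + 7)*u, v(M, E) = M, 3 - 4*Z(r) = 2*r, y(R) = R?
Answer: -1180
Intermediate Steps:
Z(r) = ¾ - r/2
x = -29 (x = ((¾ - ½*1) + 7)*(-4) = ((¾ - ½) + 7)*(-4) = (¼ + 7)*(-4) = (29/4)*(-4) = -29)
(v(9, y(-4)) + x)*59 = (9 - 29)*59 = -20*59 = -1180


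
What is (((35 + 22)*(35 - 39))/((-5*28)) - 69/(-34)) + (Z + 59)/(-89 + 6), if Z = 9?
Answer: 280379/98770 ≈ 2.8387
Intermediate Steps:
(((35 + 22)*(35 - 39))/((-5*28)) - 69/(-34)) + (Z + 59)/(-89 + 6) = (((35 + 22)*(35 - 39))/((-5*28)) - 69/(-34)) + (9 + 59)/(-89 + 6) = ((57*(-4))/(-140) - 69*(-1/34)) + 68/(-83) = (-228*(-1/140) + 69/34) + 68*(-1/83) = (57/35 + 69/34) - 68/83 = 4353/1190 - 68/83 = 280379/98770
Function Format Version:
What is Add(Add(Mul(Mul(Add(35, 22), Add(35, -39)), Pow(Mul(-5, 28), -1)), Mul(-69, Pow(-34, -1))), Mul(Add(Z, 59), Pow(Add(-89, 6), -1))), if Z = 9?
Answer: Rational(280379, 98770) ≈ 2.8387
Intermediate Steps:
Add(Add(Mul(Mul(Add(35, 22), Add(35, -39)), Pow(Mul(-5, 28), -1)), Mul(-69, Pow(-34, -1))), Mul(Add(Z, 59), Pow(Add(-89, 6), -1))) = Add(Add(Mul(Mul(Add(35, 22), Add(35, -39)), Pow(Mul(-5, 28), -1)), Mul(-69, Pow(-34, -1))), Mul(Add(9, 59), Pow(Add(-89, 6), -1))) = Add(Add(Mul(Mul(57, -4), Pow(-140, -1)), Mul(-69, Rational(-1, 34))), Mul(68, Pow(-83, -1))) = Add(Add(Mul(-228, Rational(-1, 140)), Rational(69, 34)), Mul(68, Rational(-1, 83))) = Add(Add(Rational(57, 35), Rational(69, 34)), Rational(-68, 83)) = Add(Rational(4353, 1190), Rational(-68, 83)) = Rational(280379, 98770)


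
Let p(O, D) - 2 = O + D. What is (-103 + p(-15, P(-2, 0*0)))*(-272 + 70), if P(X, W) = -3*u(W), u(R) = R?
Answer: 23432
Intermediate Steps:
P(X, W) = -3*W
p(O, D) = 2 + D + O (p(O, D) = 2 + (O + D) = 2 + (D + O) = 2 + D + O)
(-103 + p(-15, P(-2, 0*0)))*(-272 + 70) = (-103 + (2 - 0*0 - 15))*(-272 + 70) = (-103 + (2 - 3*0 - 15))*(-202) = (-103 + (2 + 0 - 15))*(-202) = (-103 - 13)*(-202) = -116*(-202) = 23432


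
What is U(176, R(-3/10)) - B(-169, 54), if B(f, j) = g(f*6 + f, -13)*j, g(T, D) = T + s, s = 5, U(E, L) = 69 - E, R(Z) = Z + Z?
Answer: 63505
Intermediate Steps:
R(Z) = 2*Z
g(T, D) = 5 + T (g(T, D) = T + 5 = 5 + T)
B(f, j) = j*(5 + 7*f) (B(f, j) = (5 + (f*6 + f))*j = (5 + (6*f + f))*j = (5 + 7*f)*j = j*(5 + 7*f))
U(176, R(-3/10)) - B(-169, 54) = (69 - 1*176) - 54*(5 + 7*(-169)) = (69 - 176) - 54*(5 - 1183) = -107 - 54*(-1178) = -107 - 1*(-63612) = -107 + 63612 = 63505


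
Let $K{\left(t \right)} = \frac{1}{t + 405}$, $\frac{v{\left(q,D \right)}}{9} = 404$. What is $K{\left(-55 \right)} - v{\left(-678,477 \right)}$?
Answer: $- \frac{1272599}{350} \approx -3636.0$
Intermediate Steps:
$v{\left(q,D \right)} = 3636$ ($v{\left(q,D \right)} = 9 \cdot 404 = 3636$)
$K{\left(t \right)} = \frac{1}{405 + t}$
$K{\left(-55 \right)} - v{\left(-678,477 \right)} = \frac{1}{405 - 55} - 3636 = \frac{1}{350} - 3636 = - \frac{1272599}{350}$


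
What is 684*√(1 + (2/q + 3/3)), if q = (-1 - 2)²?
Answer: 456*√5 ≈ 1019.6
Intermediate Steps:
q = 9 (q = (-3)² = 9)
684*√(1 + (2/q + 3/3)) = 684*√(1 + (2/9 + 3/3)) = 684*√(1 + (2*(⅑) + 3*(⅓))) = 684*√(1 + (2/9 + 1)) = 684*√(1 + 11/9) = 684*√(20/9) = 684*(2*√5/3) = 456*√5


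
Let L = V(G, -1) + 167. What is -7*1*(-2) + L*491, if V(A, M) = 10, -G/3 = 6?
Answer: 86921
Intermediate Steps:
G = -18 (G = -3*6 = -18)
L = 177 (L = 10 + 167 = 177)
-7*1*(-2) + L*491 = -7*1*(-2) + 177*491 = -7*(-2) + 86907 = 14 + 86907 = 86921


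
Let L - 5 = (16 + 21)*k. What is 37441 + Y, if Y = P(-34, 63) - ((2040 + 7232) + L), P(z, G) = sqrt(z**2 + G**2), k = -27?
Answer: 29163 + 5*sqrt(205) ≈ 29235.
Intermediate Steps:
L = -994 (L = 5 + (16 + 21)*(-27) = 5 + 37*(-27) = 5 - 999 = -994)
P(z, G) = sqrt(G**2 + z**2)
Y = -8278 + 5*sqrt(205) (Y = sqrt(63**2 + (-34)**2) - ((2040 + 7232) - 994) = sqrt(3969 + 1156) - (9272 - 994) = sqrt(5125) - 1*8278 = 5*sqrt(205) - 8278 = -8278 + 5*sqrt(205) ≈ -8206.4)
37441 + Y = 37441 + (-8278 + 5*sqrt(205)) = 29163 + 5*sqrt(205)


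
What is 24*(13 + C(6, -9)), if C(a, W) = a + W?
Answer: 240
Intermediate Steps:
C(a, W) = W + a
24*(13 + C(6, -9)) = 24*(13 + (-9 + 6)) = 24*(13 - 3) = 24*10 = 240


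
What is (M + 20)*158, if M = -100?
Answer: -12640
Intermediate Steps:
(M + 20)*158 = (-100 + 20)*158 = -80*158 = -12640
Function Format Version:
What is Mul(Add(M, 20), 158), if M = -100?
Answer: -12640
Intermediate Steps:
Mul(Add(M, 20), 158) = Mul(Add(-100, 20), 158) = Mul(-80, 158) = -12640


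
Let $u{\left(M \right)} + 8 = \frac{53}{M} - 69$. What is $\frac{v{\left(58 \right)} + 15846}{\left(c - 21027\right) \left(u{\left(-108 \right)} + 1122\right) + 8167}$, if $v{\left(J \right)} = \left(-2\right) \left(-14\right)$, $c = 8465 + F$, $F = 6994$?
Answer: $- \frac{142866}{52268945} \approx -0.0027333$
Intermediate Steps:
$c = 15459$ ($c = 8465 + 6994 = 15459$)
$u{\left(M \right)} = -77 + \frac{53}{M}$ ($u{\left(M \right)} = -8 - \left(69 - \frac{53}{M}\right) = -77 + \frac{53}{M}$)
$v{\left(J \right)} = 28$
$\frac{v{\left(58 \right)} + 15846}{\left(c - 21027\right) \left(u{\left(-108 \right)} + 1122\right) + 8167} = \frac{28 + 15846}{\left(15459 - 21027\right) \left(\left(-77 + \frac{53}{-108}\right) + 1122\right) + 8167} = \frac{15874}{- 5568 \left(\left(-77 + 53 \left(- \frac{1}{108}\right)\right) + 1122\right) + 8167} = \frac{15874}{- 5568 \left(\left(-77 - \frac{53}{108}\right) + 1122\right) + 8167} = \frac{15874}{- 5568 \left(- \frac{8369}{108} + 1122\right) + 8167} = \frac{15874}{\left(-5568\right) \frac{112807}{108} + 8167} = \frac{15874}{- \frac{52342448}{9} + 8167} = \frac{15874}{- \frac{52268945}{9}} = 15874 \left(- \frac{9}{52268945}\right) = - \frac{142866}{52268945}$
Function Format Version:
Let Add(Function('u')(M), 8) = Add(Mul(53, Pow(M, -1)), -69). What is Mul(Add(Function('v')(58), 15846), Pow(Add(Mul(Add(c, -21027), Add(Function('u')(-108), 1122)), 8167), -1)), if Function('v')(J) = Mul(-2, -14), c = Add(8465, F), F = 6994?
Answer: Rational(-142866, 52268945) ≈ -0.0027333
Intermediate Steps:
c = 15459 (c = Add(8465, 6994) = 15459)
Function('u')(M) = Add(-77, Mul(53, Pow(M, -1))) (Function('u')(M) = Add(-8, Add(Mul(53, Pow(M, -1)), -69)) = Add(-8, Add(-69, Mul(53, Pow(M, -1)))) = Add(-77, Mul(53, Pow(M, -1))))
Function('v')(J) = 28
Mul(Add(Function('v')(58), 15846), Pow(Add(Mul(Add(c, -21027), Add(Function('u')(-108), 1122)), 8167), -1)) = Mul(Add(28, 15846), Pow(Add(Mul(Add(15459, -21027), Add(Add(-77, Mul(53, Pow(-108, -1))), 1122)), 8167), -1)) = Mul(15874, Pow(Add(Mul(-5568, Add(Add(-77, Mul(53, Rational(-1, 108))), 1122)), 8167), -1)) = Mul(15874, Pow(Add(Mul(-5568, Add(Add(-77, Rational(-53, 108)), 1122)), 8167), -1)) = Mul(15874, Pow(Add(Mul(-5568, Add(Rational(-8369, 108), 1122)), 8167), -1)) = Mul(15874, Pow(Add(Mul(-5568, Rational(112807, 108)), 8167), -1)) = Mul(15874, Pow(Add(Rational(-52342448, 9), 8167), -1)) = Mul(15874, Pow(Rational(-52268945, 9), -1)) = Mul(15874, Rational(-9, 52268945)) = Rational(-142866, 52268945)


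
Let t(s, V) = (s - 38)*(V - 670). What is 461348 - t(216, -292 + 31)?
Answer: 627066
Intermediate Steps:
t(s, V) = (-670 + V)*(-38 + s) (t(s, V) = (-38 + s)*(-670 + V) = (-670 + V)*(-38 + s))
461348 - t(216, -292 + 31) = 461348 - (25460 - 670*216 - 38*(-292 + 31) + (-292 + 31)*216) = 461348 - (25460 - 144720 - 38*(-261) - 261*216) = 461348 - (25460 - 144720 + 9918 - 56376) = 461348 - 1*(-165718) = 461348 + 165718 = 627066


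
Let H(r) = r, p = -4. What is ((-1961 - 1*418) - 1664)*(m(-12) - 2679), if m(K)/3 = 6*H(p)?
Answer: 11122293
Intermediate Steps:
m(K) = -72 (m(K) = 3*(6*(-4)) = 3*(-24) = -72)
((-1961 - 1*418) - 1664)*(m(-12) - 2679) = ((-1961 - 1*418) - 1664)*(-72 - 2679) = ((-1961 - 418) - 1664)*(-2751) = (-2379 - 1664)*(-2751) = -4043*(-2751) = 11122293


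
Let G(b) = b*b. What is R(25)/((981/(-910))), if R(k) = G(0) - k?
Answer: 22750/981 ≈ 23.191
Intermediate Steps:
G(b) = b²
R(k) = -k (R(k) = 0² - k = 0 - k = -k)
R(25)/((981/(-910))) = (-1*25)/((981/(-910))) = -25/(981*(-1/910)) = -25/(-981/910) = -25*(-910/981) = 22750/981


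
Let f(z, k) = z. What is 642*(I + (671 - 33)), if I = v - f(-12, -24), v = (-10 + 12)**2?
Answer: 419868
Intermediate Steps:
v = 4 (v = 2**2 = 4)
I = 16 (I = 4 - 1*(-12) = 4 + 12 = 16)
642*(I + (671 - 33)) = 642*(16 + (671 - 33)) = 642*(16 + 638) = 642*654 = 419868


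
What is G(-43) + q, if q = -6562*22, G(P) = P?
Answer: -144407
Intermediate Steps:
q = -144364
G(-43) + q = -43 - 144364 = -144407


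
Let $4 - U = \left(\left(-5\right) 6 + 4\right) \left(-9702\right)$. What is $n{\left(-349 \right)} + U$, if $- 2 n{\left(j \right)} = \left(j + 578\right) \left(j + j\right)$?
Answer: $-172327$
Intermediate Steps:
$U = -252248$ ($U = 4 - \left(\left(-5\right) 6 + 4\right) \left(-9702\right) = 4 - \left(-30 + 4\right) \left(-9702\right) = 4 - \left(-26\right) \left(-9702\right) = 4 - 252252 = -252248$)
$n{\left(j \right)} = - j \left(578 + j\right)$ ($n{\left(j \right)} = - \frac{\left(j + 578\right) \left(j + j\right)}{2} = - \frac{\left(578 + j\right) 2 j}{2} = - \frac{2 j \left(578 + j\right)}{2} = - j \left(578 + j\right)$)
$n{\left(-349 \right)} + U = \left(-1\right) \left(-349\right) \left(578 - 349\right) - 252248 = \left(-1\right) \left(-349\right) 229 - 252248 = 79921 - 252248 = -172327$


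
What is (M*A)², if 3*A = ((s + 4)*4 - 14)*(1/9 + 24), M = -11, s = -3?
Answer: 569776900/729 ≈ 7.8159e+5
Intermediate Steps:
A = -2170/27 (A = (((-3 + 4)*4 - 14)*(1/9 + 24))/3 = ((1*4 - 14)*(⅑ + 24))/3 = ((4 - 14)*(217/9))/3 = (-10*217/9)/3 = (⅓)*(-2170/9) = -2170/27 ≈ -80.370)
(M*A)² = (-11*(-2170/27))² = (23870/27)² = 569776900/729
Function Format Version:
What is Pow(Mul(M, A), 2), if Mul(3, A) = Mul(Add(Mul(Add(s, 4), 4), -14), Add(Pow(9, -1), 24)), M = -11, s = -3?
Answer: Rational(569776900, 729) ≈ 7.8159e+5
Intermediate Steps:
A = Rational(-2170, 27) (A = Mul(Rational(1, 3), Mul(Add(Mul(Add(-3, 4), 4), -14), Add(Pow(9, -1), 24))) = Mul(Rational(1, 3), Mul(Add(Mul(1, 4), -14), Add(Rational(1, 9), 24))) = Mul(Rational(1, 3), Mul(Add(4, -14), Rational(217, 9))) = Mul(Rational(1, 3), Mul(-10, Rational(217, 9))) = Mul(Rational(1, 3), Rational(-2170, 9)) = Rational(-2170, 27) ≈ -80.370)
Pow(Mul(M, A), 2) = Pow(Mul(-11, Rational(-2170, 27)), 2) = Pow(Rational(23870, 27), 2) = Rational(569776900, 729)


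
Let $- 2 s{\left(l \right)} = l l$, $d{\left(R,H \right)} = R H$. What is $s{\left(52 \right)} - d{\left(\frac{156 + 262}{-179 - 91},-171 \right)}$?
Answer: $- \frac{24251}{15} \approx -1616.7$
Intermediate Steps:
$d{\left(R,H \right)} = H R$
$s{\left(l \right)} = - \frac{l^{2}}{2}$ ($s{\left(l \right)} = - \frac{l l}{2} = - \frac{l^{2}}{2}$)
$s{\left(52 \right)} - d{\left(\frac{156 + 262}{-179 - 91},-171 \right)} = - \frac{52^{2}}{2} - - 171 \frac{156 + 262}{-179 - 91} = \left(- \frac{1}{2}\right) 2704 - - 171 \frac{418}{-270} = -1352 - - 171 \cdot 418 \left(- \frac{1}{270}\right) = -1352 - \left(-171\right) \left(- \frac{209}{135}\right) = -1352 - \frac{3971}{15} = - \frac{24251}{15}$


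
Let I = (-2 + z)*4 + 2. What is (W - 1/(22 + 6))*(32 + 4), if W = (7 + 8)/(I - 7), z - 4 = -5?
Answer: -3933/119 ≈ -33.050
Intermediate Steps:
z = -1 (z = 4 - 5 = -1)
I = -10 (I = (-2 - 1)*4 + 2 = -3*4 + 2 = -12 + 2 = -10)
W = -15/17 (W = (7 + 8)/(-10 - 7) = 15/(-17) = 15*(-1/17) = -15/17 ≈ -0.88235)
(W - 1/(22 + 6))*(32 + 4) = (-15/17 - 1/(22 + 6))*(32 + 4) = (-15/17 - 1/28)*36 = -437/476*36 = -3933/119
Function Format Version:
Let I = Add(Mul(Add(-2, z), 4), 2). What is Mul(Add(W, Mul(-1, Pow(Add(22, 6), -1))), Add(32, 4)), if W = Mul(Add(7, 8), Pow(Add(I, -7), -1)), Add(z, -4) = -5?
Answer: Rational(-3933, 119) ≈ -33.050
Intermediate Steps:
z = -1 (z = Add(4, -5) = -1)
I = -10 (I = Add(Mul(Add(-2, -1), 4), 2) = Add(Mul(-3, 4), 2) = Add(-12, 2) = -10)
W = Rational(-15, 17) (W = Mul(Add(7, 8), Pow(Add(-10, -7), -1)) = Mul(15, Pow(-17, -1)) = Mul(15, Rational(-1, 17)) = Rational(-15, 17) ≈ -0.88235)
Mul(Add(W, Mul(-1, Pow(Add(22, 6), -1))), Add(32, 4)) = Mul(Add(Rational(-15, 17), Mul(-1, Pow(Add(22, 6), -1))), Add(32, 4)) = Mul(Add(Rational(-15, 17), Mul(-1, Pow(28, -1))), 36) = Mul(Add(Rational(-15, 17), Mul(-1, Rational(1, 28))), 36) = Mul(Add(Rational(-15, 17), Rational(-1, 28)), 36) = Mul(Rational(-437, 476), 36) = Rational(-3933, 119)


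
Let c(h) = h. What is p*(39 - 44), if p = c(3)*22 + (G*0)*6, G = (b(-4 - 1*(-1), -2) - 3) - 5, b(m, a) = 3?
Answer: -330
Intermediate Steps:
G = -5 (G = (3 - 3) - 5 = 0 - 5 = -5)
p = 66 (p = 3*22 - 5*0*6 = 66 + 0*6 = 66 + 0 = 66)
p*(39 - 44) = 66*(39 - 44) = 66*(-5) = -330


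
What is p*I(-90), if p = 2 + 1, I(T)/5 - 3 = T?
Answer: -1305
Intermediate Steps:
I(T) = 15 + 5*T
p = 3
p*I(-90) = 3*(15 + 5*(-90)) = 3*(15 - 450) = 3*(-435) = -1305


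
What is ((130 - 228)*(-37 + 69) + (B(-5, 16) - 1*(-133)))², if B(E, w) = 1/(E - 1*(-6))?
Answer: 9012004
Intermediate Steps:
B(E, w) = 1/(6 + E) (B(E, w) = 1/(E + 6) = 1/(6 + E))
((130 - 228)*(-37 + 69) + (B(-5, 16) - 1*(-133)))² = ((130 - 228)*(-37 + 69) + (1/(6 - 5) - 1*(-133)))² = (-98*32 + (1/1 + 133))² = (-3136 + (1 + 133))² = (-3136 + 134)² = (-3002)² = 9012004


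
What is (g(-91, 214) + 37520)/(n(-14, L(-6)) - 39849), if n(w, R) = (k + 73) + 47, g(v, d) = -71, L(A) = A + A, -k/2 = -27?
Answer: -12483/13225 ≈ -0.94389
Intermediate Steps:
k = 54 (k = -2*(-27) = 54)
L(A) = 2*A
n(w, R) = 174 (n(w, R) = (54 + 73) + 47 = 127 + 47 = 174)
(g(-91, 214) + 37520)/(n(-14, L(-6)) - 39849) = (-71 + 37520)/(174 - 39849) = 37449/(-39675) = 37449*(-1/39675) = -12483/13225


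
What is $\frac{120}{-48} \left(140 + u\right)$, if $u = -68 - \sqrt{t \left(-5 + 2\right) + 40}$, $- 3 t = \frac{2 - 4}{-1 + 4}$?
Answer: $-180 + \frac{5 \sqrt{354}}{6} \approx -164.32$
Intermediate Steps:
$t = \frac{2}{9}$ ($t = - \frac{\left(2 - 4\right) \frac{1}{-1 + 4}}{3} = - \frac{\left(-2\right) \frac{1}{3}}{3} = \left(- \frac{1}{3}\right) \left(- \frac{2}{3}\right) = \frac{2}{9} \approx 0.22222$)
$u = -68 - \frac{\sqrt{354}}{3}$ ($u = -68 - \sqrt{\frac{2 \left(-5 + 2\right)}{9} + 40} = -68 - \sqrt{\frac{2}{9} \left(-3\right) + 40} = -68 - \sqrt{- \frac{2}{3} + 40} = -68 - \sqrt{\frac{118}{3}} = -68 - \frac{\sqrt{354}}{3} \approx -74.272$)
$\frac{120}{-48} \left(140 + u\right) = \frac{120}{-48} \left(140 - \left(68 + \frac{\sqrt{354}}{3}\right)\right) = 120 \left(- \frac{1}{48}\right) \left(72 - \frac{\sqrt{354}}{3}\right) = - \frac{5 \left(72 - \frac{\sqrt{354}}{3}\right)}{2} = -180 + \frac{5 \sqrt{354}}{6}$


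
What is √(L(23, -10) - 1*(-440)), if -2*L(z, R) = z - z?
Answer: 2*√110 ≈ 20.976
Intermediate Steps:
L(z, R) = 0 (L(z, R) = -(z - z)/2 = -½*0 = 0)
√(L(23, -10) - 1*(-440)) = √(0 - 1*(-440)) = √(0 + 440) = √440 = 2*√110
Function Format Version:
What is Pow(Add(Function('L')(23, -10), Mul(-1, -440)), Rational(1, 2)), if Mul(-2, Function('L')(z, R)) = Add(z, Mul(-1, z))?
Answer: Mul(2, Pow(110, Rational(1, 2))) ≈ 20.976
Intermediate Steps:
Function('L')(z, R) = 0 (Function('L')(z, R) = Mul(Rational(-1, 2), Add(z, Mul(-1, z))) = Mul(Rational(-1, 2), 0) = 0)
Pow(Add(Function('L')(23, -10), Mul(-1, -440)), Rational(1, 2)) = Pow(Add(0, Mul(-1, -440)), Rational(1, 2)) = Pow(Add(0, 440), Rational(1, 2)) = Pow(440, Rational(1, 2)) = Mul(2, Pow(110, Rational(1, 2)))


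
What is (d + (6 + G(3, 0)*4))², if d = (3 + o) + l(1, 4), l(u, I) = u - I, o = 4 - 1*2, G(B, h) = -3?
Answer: 16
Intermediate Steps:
o = 2 (o = 4 - 2 = 2)
d = 2 (d = (3 + 2) + (1 - 1*4) = 5 + (1 - 4) = 5 - 3 = 2)
(d + (6 + G(3, 0)*4))² = (2 + (6 - 3*4))² = (2 + (6 - 12))² = (2 - 6)² = (-4)² = 16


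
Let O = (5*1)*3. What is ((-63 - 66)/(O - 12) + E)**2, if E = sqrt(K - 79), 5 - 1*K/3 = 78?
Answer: (43 - I*sqrt(298))**2 ≈ 1551.0 - 1484.6*I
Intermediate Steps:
K = -219 (K = 15 - 3*78 = 15 - 234 = -219)
O = 15 (O = 5*3 = 15)
E = I*sqrt(298) (E = sqrt(-219 - 79) = sqrt(-298) = I*sqrt(298) ≈ 17.263*I)
((-63 - 66)/(O - 12) + E)**2 = ((-63 - 66)/(15 - 12) + I*sqrt(298))**2 = (-129/3 + I*sqrt(298))**2 = (-129*1/3 + I*sqrt(298))**2 = (-43 + I*sqrt(298))**2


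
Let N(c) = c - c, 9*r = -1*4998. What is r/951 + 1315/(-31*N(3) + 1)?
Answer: 3750029/2853 ≈ 1314.4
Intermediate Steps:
r = -1666/3 (r = (-1*4998)/9 = (⅑)*(-4998) = -1666/3 ≈ -555.33)
N(c) = 0
r/951 + 1315/(-31*N(3) + 1) = -1666/3/951 + 1315/(-31*0 + 1) = -1666/3*1/951 + 1315/(0 + 1) = -1666/2853 + 1315/1 = -1666/2853 + 1315*1 = -1666/2853 + 1315 = 3750029/2853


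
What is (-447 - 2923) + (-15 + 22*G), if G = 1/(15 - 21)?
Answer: -10166/3 ≈ -3388.7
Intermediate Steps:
G = -⅙ (G = 1/(-6) = -⅙ ≈ -0.16667)
(-447 - 2923) + (-15 + 22*G) = (-447 - 2923) + (-15 + 22*(-⅙)) = -3370 + (-15 - 11/3) = -3370 - 56/3 = -10166/3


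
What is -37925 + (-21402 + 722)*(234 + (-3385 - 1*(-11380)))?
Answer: -170213645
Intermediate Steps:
-37925 + (-21402 + 722)*(234 + (-3385 - 1*(-11380))) = -37925 - 20680*(234 + (-3385 + 11380)) = -37925 - 20680*(234 + 7995) = -37925 - 20680*8229 = -37925 - 170175720 = -170213645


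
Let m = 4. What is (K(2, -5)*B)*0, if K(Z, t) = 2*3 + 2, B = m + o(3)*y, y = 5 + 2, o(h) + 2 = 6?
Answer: 0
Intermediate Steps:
o(h) = 4 (o(h) = -2 + 6 = 4)
y = 7
B = 32 (B = 4 + 4*7 = 4 + 28 = 32)
K(Z, t) = 8 (K(Z, t) = 6 + 2 = 8)
(K(2, -5)*B)*0 = (8*32)*0 = 256*0 = 0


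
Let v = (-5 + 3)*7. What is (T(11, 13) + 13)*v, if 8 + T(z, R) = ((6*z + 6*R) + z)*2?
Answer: -4410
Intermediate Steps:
v = -14 (v = -2*7 = -14)
T(z, R) = -8 + 12*R + 14*z (T(z, R) = -8 + ((6*z + 6*R) + z)*2 = -8 + ((6*R + 6*z) + z)*2 = -8 + (6*R + 7*z)*2 = -8 + (12*R + 14*z) = -8 + 12*R + 14*z)
(T(11, 13) + 13)*v = ((-8 + 12*13 + 14*11) + 13)*(-14) = ((-8 + 156 + 154) + 13)*(-14) = (302 + 13)*(-14) = 315*(-14) = -4410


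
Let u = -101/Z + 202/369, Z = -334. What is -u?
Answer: -104737/123246 ≈ -0.84982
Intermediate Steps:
u = 104737/123246 (u = -101/(-334) + 202/369 = -101*(-1/334) + 202*(1/369) = 101/334 + 202/369 = 104737/123246 ≈ 0.84982)
-u = -1*104737/123246 = -104737/123246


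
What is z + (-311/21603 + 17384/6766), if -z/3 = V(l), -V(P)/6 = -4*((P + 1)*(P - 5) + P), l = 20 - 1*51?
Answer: -5519622250909/73082949 ≈ -75526.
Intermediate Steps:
l = -31 (l = 20 - 51 = -31)
V(P) = 24*P + 24*(1 + P)*(-5 + P) (V(P) = -(-24)*((P + 1)*(P - 5) + P) = -(-24)*((1 + P)*(-5 + P) + P) = -(-24)*(P + (1 + P)*(-5 + P)) = -6*(-4*P - 4*(1 + P)*(-5 + P)) = 24*P + 24*(1 + P)*(-5 + P))
z = -75528 (z = -3*(-120 - 72*(-31) + 24*(-31)²) = -3*(-120 + 2232 + 24*961) = -3*(-120 + 2232 + 23064) = -3*25176 = -75528)
z + (-311/21603 + 17384/6766) = -75528 + (-311/21603 + 17384/6766) = -75528 + (-311*1/21603 + 17384*(1/6766)) = -75528 + (-311/21603 + 8692/3383) = -75528 + 186721163/73082949 = -5519622250909/73082949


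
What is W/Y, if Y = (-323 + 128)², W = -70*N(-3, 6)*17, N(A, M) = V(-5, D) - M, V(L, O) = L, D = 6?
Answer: 2618/7605 ≈ 0.34425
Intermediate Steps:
N(A, M) = -5 - M
W = 13090 (W = -70*(-5 - 1*6)*17 = -70*(-5 - 6)*17 = -70*(-11)*17 = 770*17 = 13090)
Y = 38025 (Y = (-195)² = 38025)
W/Y = 13090/38025 = 13090*(1/38025) = 2618/7605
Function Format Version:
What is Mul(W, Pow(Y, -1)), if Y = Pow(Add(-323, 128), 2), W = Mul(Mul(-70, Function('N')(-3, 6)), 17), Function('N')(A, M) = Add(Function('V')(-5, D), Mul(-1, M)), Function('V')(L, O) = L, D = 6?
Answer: Rational(2618, 7605) ≈ 0.34425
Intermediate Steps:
Function('N')(A, M) = Add(-5, Mul(-1, M))
W = 13090 (W = Mul(Mul(-70, Add(-5, Mul(-1, 6))), 17) = Mul(Mul(-70, Add(-5, -6)), 17) = Mul(Mul(-70, -11), 17) = Mul(770, 17) = 13090)
Y = 38025 (Y = Pow(-195, 2) = 38025)
Mul(W, Pow(Y, -1)) = Mul(13090, Pow(38025, -1)) = Mul(13090, Rational(1, 38025)) = Rational(2618, 7605)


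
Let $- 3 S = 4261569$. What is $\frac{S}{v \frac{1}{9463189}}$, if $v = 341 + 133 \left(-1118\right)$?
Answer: $\frac{13442677627847}{148353} \approx 9.0613 \cdot 10^{7}$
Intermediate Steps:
$v = -148353$ ($v = 341 - 148694 = -148353$)
$S = -1420523$ ($S = \left(- \frac{1}{3}\right) 4261569 = -1420523$)
$\frac{S}{v \frac{1}{9463189}} = - \frac{1420523}{\left(-148353\right) \frac{1}{9463189}} = - \frac{1420523}{- \frac{148353}{9463189}} = \left(-1420523\right) \left(- \frac{9463189}{148353}\right) = \frac{13442677627847}{148353}$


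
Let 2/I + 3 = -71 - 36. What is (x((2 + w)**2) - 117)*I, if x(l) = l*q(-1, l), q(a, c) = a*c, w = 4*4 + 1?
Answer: 11858/5 ≈ 2371.6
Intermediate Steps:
I = -1/55 (I = 2/(-3 + (-71 - 36)) = 2/(-3 - 107) = 2/(-110) = 2*(-1/110) = -1/55 ≈ -0.018182)
w = 17 (w = 16 + 1 = 17)
x(l) = -l**2 (x(l) = l*(-l) = -l**2)
(x((2 + w)**2) - 117)*I = (-((2 + 17)**2)**2 - 117)*(-1/55) = (-(19**2)**2 - 117)*(-1/55) = (-1*361**2 - 117)*(-1/55) = (-1*130321 - 117)*(-1/55) = (-130321 - 117)*(-1/55) = -130438*(-1/55) = 11858/5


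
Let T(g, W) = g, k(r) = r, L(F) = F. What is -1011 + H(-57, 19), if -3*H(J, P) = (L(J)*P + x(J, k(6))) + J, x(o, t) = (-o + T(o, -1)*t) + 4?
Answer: -1612/3 ≈ -537.33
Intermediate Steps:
x(o, t) = 4 - o + o*t (x(o, t) = (-o + o*t) + 4 = 4 - o + o*t)
H(J, P) = -4/3 - 2*J - J*P/3 (H(J, P) = -((J*P + (4 - J + J*6)) + J)/3 = -((J*P + (4 - J + 6*J)) + J)/3 = -((J*P + (4 + 5*J)) + J)/3 = -((4 + 5*J + J*P) + J)/3 = -(4 + 6*J + J*P)/3 = -4/3 - 2*J - J*P/3)
-1011 + H(-57, 19) = -1011 + (-4/3 - 2*(-57) - ⅓*(-57)*19) = -1011 + (-4/3 + 114 + 361) = -1011 + 1421/3 = -1612/3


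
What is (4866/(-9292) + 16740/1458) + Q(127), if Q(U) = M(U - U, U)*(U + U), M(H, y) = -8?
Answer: -253523575/125442 ≈ -2021.0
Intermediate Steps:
Q(U) = -16*U (Q(U) = -8*(U + U) = -16*U)
(4866/(-9292) + 16740/1458) + Q(127) = (4866/(-9292) + 16740/1458) - 16*127 = (4866*(-1/9292) + 16740*(1/1458)) - 2032 = (-2433/4646 + 310/27) - 2032 = 1374569/125442 - 2032 = -253523575/125442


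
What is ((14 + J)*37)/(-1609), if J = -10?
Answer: -148/1609 ≈ -0.091983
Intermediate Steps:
((14 + J)*37)/(-1609) = ((14 - 10)*37)/(-1609) = (4*37)*(-1/1609) = 148*(-1/1609) = -148/1609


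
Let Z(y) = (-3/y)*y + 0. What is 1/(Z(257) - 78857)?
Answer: -1/78860 ≈ -1.2681e-5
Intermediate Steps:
Z(y) = -3 (Z(y) = -3 + 0 = -3)
1/(Z(257) - 78857) = 1/(-3 - 78857) = 1/(-78860) = -1/78860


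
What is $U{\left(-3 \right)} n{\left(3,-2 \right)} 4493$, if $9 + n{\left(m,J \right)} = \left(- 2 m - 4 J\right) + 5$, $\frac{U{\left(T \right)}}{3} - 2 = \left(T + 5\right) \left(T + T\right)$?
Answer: $269580$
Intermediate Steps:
$U{\left(T \right)} = 6 + 6 T \left(5 + T\right)$ ($U{\left(T \right)} = 6 + 3 \left(T + 5\right) \left(T + T\right) = 6 + 3 \left(5 + T\right) 2 T = 6 + 3 \cdot 2 T \left(5 + T\right) = 6 + 6 T \left(5 + T\right)$)
$n{\left(m,J \right)} = -4 - 4 J - 2 m$ ($n{\left(m,J \right)} = -9 - \left(-5 + 2 m + 4 J\right) = -4 - 4 J - 2 m$)
$U{\left(-3 \right)} n{\left(3,-2 \right)} 4493 = \left(6 + 6 \left(-3\right)^{2} + 30 \left(-3\right)\right) \left(-4 - -8 - 6\right) 4493 = \left(6 + 6 \cdot 9 - 90\right) \left(-4 + 8 - 6\right) 4493 = \left(6 + 54 - 90\right) \left(-2\right) 4493 = \left(-30\right) \left(-2\right) 4493 = 60 \cdot 4493 = 269580$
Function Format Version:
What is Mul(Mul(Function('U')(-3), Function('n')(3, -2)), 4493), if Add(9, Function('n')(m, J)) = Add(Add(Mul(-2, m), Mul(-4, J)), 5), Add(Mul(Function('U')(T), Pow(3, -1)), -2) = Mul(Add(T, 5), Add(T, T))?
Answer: 269580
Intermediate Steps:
Function('U')(T) = Add(6, Mul(6, T, Add(5, T))) (Function('U')(T) = Add(6, Mul(3, Mul(Add(T, 5), Add(T, T)))) = Add(6, Mul(3, Mul(Add(5, T), Mul(2, T)))) = Add(6, Mul(3, Mul(2, T, Add(5, T)))) = Add(6, Mul(6, T, Add(5, T))))
Function('n')(m, J) = Add(-4, Mul(-4, J), Mul(-2, m)) (Function('n')(m, J) = Add(-9, Add(Add(Mul(-2, m), Mul(-4, J)), 5)) = Add(-9, Add(Add(Mul(-4, J), Mul(-2, m)), 5)) = Add(-9, Add(5, Mul(-4, J), Mul(-2, m))) = Add(-4, Mul(-4, J), Mul(-2, m)))
Mul(Mul(Function('U')(-3), Function('n')(3, -2)), 4493) = Mul(Mul(Add(6, Mul(6, Pow(-3, 2)), Mul(30, -3)), Add(-4, Mul(-4, -2), Mul(-2, 3))), 4493) = Mul(Mul(Add(6, Mul(6, 9), -90), Add(-4, 8, -6)), 4493) = Mul(Mul(Add(6, 54, -90), -2), 4493) = Mul(Mul(-30, -2), 4493) = Mul(60, 4493) = 269580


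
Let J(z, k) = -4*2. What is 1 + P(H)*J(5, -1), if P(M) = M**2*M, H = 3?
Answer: -215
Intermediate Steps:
P(M) = M**3
J(z, k) = -8
1 + P(H)*J(5, -1) = 1 + 3**3*(-8) = 1 + 27*(-8) = 1 - 216 = -215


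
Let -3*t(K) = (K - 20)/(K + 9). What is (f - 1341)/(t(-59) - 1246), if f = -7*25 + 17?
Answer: 224850/186979 ≈ 1.2025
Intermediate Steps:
f = -158 (f = -175 + 17 = -158)
t(K) = -(-20 + K)/(3*(9 + K)) (t(K) = -(K - 20)/(3*(K + 9)) = -(-20 + K)/(3*(9 + K)))
(f - 1341)/(t(-59) - 1246) = (-158 - 1341)/((20 - 1*(-59))/(3*(9 - 59)) - 1246) = -1499/((⅓)*(20 + 59)/(-50) - 1246) = -1499/((⅓)*(-1/50)*79 - 1246) = -1499/(-79/150 - 1246) = -1499/(-186979/150) = -1499*(-150/186979) = 224850/186979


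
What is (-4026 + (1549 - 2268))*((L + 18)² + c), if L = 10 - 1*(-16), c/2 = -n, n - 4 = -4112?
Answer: -48171240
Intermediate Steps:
n = -4108 (n = 4 - 4112 = -4108)
c = 8216 (c = 2*(-1*(-4108)) = 2*4108 = 8216)
L = 26 (L = 10 + 16 = 26)
(-4026 + (1549 - 2268))*((L + 18)² + c) = (-4026 + (1549 - 2268))*((26 + 18)² + 8216) = (-4026 - 719)*(44² + 8216) = -4745*(1936 + 8216) = -4745*10152 = -48171240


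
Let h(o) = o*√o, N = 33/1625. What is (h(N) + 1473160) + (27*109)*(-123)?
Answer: 1111171 + 33*√2145/528125 ≈ 1.1112e+6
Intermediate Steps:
N = 33/1625 (N = 33*(1/1625) = 33/1625 ≈ 0.020308)
h(o) = o^(3/2)
(h(N) + 1473160) + (27*109)*(-123) = ((33/1625)^(3/2) + 1473160) + (27*109)*(-123) = (33*√2145/528125 + 1473160) + 2943*(-123) = (1473160 + 33*√2145/528125) - 361989 = 1111171 + 33*√2145/528125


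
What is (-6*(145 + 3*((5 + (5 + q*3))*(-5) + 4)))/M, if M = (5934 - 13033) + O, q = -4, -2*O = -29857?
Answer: -2244/15659 ≈ -0.14330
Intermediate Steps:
O = 29857/2 (O = -½*(-29857) = 29857/2 ≈ 14929.)
M = 15659/2 (M = (5934 - 13033) + 29857/2 = -7099 + 29857/2 = 15659/2 ≈ 7829.5)
(-6*(145 + 3*((5 + (5 + q*3))*(-5) + 4)))/M = (-6*(145 + 3*((5 + (5 - 4*3))*(-5) + 4)))/(15659/2) = -6*(145 + 3*((5 + (5 - 12))*(-5) + 4))*(2/15659) = -6*(145 + 3*((5 - 7)*(-5) + 4))*(2/15659) = -6*(145 + 3*(-2*(-5) + 4))*(2/15659) = -6*(145 + 3*(10 + 4))*(2/15659) = -6*(145 + 3*14)*(2/15659) = -6*(145 + 42)*(2/15659) = -6*187*(2/15659) = -1122*2/15659 = -2244/15659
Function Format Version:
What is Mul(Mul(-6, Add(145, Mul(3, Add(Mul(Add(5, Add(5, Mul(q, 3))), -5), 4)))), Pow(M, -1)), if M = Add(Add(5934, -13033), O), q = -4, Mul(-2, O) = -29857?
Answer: Rational(-2244, 15659) ≈ -0.14330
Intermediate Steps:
O = Rational(29857, 2) (O = Mul(Rational(-1, 2), -29857) = Rational(29857, 2) ≈ 14929.)
M = Rational(15659, 2) (M = Add(Add(5934, -13033), Rational(29857, 2)) = Add(-7099, Rational(29857, 2)) = Rational(15659, 2) ≈ 7829.5)
Mul(Mul(-6, Add(145, Mul(3, Add(Mul(Add(5, Add(5, Mul(q, 3))), -5), 4)))), Pow(M, -1)) = Mul(Mul(-6, Add(145, Mul(3, Add(Mul(Add(5, Add(5, Mul(-4, 3))), -5), 4)))), Pow(Rational(15659, 2), -1)) = Mul(Mul(-6, Add(145, Mul(3, Add(Mul(Add(5, Add(5, -12)), -5), 4)))), Rational(2, 15659)) = Mul(Mul(-6, Add(145, Mul(3, Add(Mul(Add(5, -7), -5), 4)))), Rational(2, 15659)) = Mul(Mul(-6, Add(145, Mul(3, Add(Mul(-2, -5), 4)))), Rational(2, 15659)) = Mul(Mul(-6, Add(145, Mul(3, Add(10, 4)))), Rational(2, 15659)) = Mul(Mul(-6, Add(145, Mul(3, 14))), Rational(2, 15659)) = Mul(Mul(-6, Add(145, 42)), Rational(2, 15659)) = Mul(Mul(-6, 187), Rational(2, 15659)) = Mul(-1122, Rational(2, 15659)) = Rational(-2244, 15659)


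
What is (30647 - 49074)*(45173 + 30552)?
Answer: -1395384575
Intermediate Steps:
(30647 - 49074)*(45173 + 30552) = -18427*75725 = -1395384575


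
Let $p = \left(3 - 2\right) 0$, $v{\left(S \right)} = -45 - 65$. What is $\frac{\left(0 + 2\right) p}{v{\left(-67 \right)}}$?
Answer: $0$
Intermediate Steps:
$v{\left(S \right)} = -110$
$p = 0$ ($p = 1 \cdot 0 = 0$)
$\frac{\left(0 + 2\right) p}{v{\left(-67 \right)}} = \frac{\left(0 + 2\right) 0}{-110} = 2 \cdot 0 \left(- \frac{1}{110}\right) = 0 \left(- \frac{1}{110}\right) = 0$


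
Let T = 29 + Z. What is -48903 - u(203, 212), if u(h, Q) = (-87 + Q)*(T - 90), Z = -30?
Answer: -37528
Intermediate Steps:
T = -1 (T = 29 - 30 = -1)
u(h, Q) = 7917 - 91*Q (u(h, Q) = (-87 + Q)*(-1 - 90) = (-87 + Q)*(-91) = 7917 - 91*Q)
-48903 - u(203, 212) = -48903 - (7917 - 91*212) = -48903 - (7917 - 19292) = -48903 - 1*(-11375) = -48903 + 11375 = -37528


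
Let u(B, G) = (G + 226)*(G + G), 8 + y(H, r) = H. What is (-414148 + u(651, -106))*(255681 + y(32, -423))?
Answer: -112404849540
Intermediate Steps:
y(H, r) = -8 + H
u(B, G) = 2*G*(226 + G) (u(B, G) = (226 + G)*(2*G) = 2*G*(226 + G))
(-414148 + u(651, -106))*(255681 + y(32, -423)) = (-414148 + 2*(-106)*(226 - 106))*(255681 + (-8 + 32)) = (-414148 + 2*(-106)*120)*(255681 + 24) = (-414148 - 25440)*255705 = -439588*255705 = -112404849540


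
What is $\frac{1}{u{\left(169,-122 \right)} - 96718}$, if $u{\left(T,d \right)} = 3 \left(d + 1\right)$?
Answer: $- \frac{1}{97081} \approx -1.0301 \cdot 10^{-5}$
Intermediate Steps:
$u{\left(T,d \right)} = 3 + 3 d$ ($u{\left(T,d \right)} = 3 \left(1 + d\right) = 3 + 3 d$)
$\frac{1}{u{\left(169,-122 \right)} - 96718} = \frac{1}{\left(3 + 3 \left(-122\right)\right) - 96718} = \frac{1}{\left(3 - 366\right) - 96718} = \frac{1}{-363 - 96718} = \frac{1}{-97081} = - \frac{1}{97081}$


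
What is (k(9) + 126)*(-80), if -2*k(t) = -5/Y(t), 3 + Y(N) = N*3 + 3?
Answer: -272360/27 ≈ -10087.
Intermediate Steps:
Y(N) = 3*N (Y(N) = -3 + (N*3 + 3) = -3 + (3*N + 3) = -3 + (3 + 3*N) = 3*N)
k(t) = 5/(6*t) (k(t) = -(-5)/(2*(3*t)) = -(-5)*1/(3*t)/2 = -(-5)/(6*t) = 5/(6*t))
(k(9) + 126)*(-80) = ((⅚)/9 + 126)*(-80) = ((⅚)*(⅑) + 126)*(-80) = (5/54 + 126)*(-80) = (6809/54)*(-80) = -272360/27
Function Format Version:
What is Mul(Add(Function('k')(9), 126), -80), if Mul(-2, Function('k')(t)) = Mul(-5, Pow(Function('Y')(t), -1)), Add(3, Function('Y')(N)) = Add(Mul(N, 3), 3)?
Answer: Rational(-272360, 27) ≈ -10087.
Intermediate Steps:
Function('Y')(N) = Mul(3, N) (Function('Y')(N) = Add(-3, Add(Mul(N, 3), 3)) = Add(-3, Add(Mul(3, N), 3)) = Add(-3, Add(3, Mul(3, N))) = Mul(3, N))
Function('k')(t) = Mul(Rational(5, 6), Pow(t, -1)) (Function('k')(t) = Mul(Rational(-1, 2), Mul(-5, Pow(Mul(3, t), -1))) = Mul(Rational(-1, 2), Mul(-5, Mul(Rational(1, 3), Pow(t, -1)))) = Mul(Rational(-1, 2), Mul(Rational(-5, 3), Pow(t, -1))) = Mul(Rational(5, 6), Pow(t, -1)))
Mul(Add(Function('k')(9), 126), -80) = Mul(Add(Mul(Rational(5, 6), Pow(9, -1)), 126), -80) = Mul(Add(Mul(Rational(5, 6), Rational(1, 9)), 126), -80) = Mul(Add(Rational(5, 54), 126), -80) = Mul(Rational(6809, 54), -80) = Rational(-272360, 27)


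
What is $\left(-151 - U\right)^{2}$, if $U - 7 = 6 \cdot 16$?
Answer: $64516$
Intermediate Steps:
$U = 103$ ($U = 7 + 6 \cdot 16 = 7 + 96 = 103$)
$\left(-151 - U\right)^{2} = \left(-151 - 103\right)^{2} = \left(-254\right)^{2} = 64516$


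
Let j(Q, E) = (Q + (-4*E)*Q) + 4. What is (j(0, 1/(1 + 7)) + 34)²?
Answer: 1444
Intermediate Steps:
j(Q, E) = 4 + Q - 4*E*Q (j(Q, E) = (Q - 4*E*Q) + 4 = 4 + Q - 4*E*Q)
(j(0, 1/(1 + 7)) + 34)² = ((4 + 0 - 4*0/(1 + 7)) + 34)² = ((4 + 0 - 4*0/8) + 34)² = ((4 + 0 - 4*⅛*0) + 34)² = ((4 + 0 + 0) + 34)² = (4 + 34)² = 38² = 1444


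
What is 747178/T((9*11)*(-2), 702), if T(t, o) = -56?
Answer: -373589/28 ≈ -13342.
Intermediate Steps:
747178/T((9*11)*(-2), 702) = 747178/(-56) = 747178*(-1/56) = -373589/28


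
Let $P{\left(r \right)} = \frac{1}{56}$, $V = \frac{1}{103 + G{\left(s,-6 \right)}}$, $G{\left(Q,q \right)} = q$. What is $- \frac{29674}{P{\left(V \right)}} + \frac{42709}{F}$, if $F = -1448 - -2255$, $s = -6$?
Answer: $- \frac{1340984699}{807} \approx -1.6617 \cdot 10^{6}$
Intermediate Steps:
$F = 807$ ($F = -1448 + 2255 = 807$)
$V = \frac{1}{97}$ ($V = \frac{1}{103 - 6} = \frac{1}{97} \approx 0.010309$)
$P{\left(r \right)} = \frac{1}{56}$
$- \frac{29674}{P{\left(V \right)}} + \frac{42709}{F} = - 29674 \frac{1}{\frac{1}{56}} + \frac{42709}{807} = \left(-29674\right) 56 + 42709 \cdot \frac{1}{807} = -1661744 + \frac{42709}{807} = - \frac{1340984699}{807}$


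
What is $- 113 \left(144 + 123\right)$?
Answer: $-30171$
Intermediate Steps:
$- 113 \left(144 + 123\right) = \left(-113\right) 267 = -30171$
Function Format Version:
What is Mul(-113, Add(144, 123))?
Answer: -30171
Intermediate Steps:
Mul(-113, Add(144, 123)) = Mul(-113, 267) = -30171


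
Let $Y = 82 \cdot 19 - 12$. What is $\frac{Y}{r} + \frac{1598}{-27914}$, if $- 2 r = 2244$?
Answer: $- \frac{661000}{460581} \approx -1.4351$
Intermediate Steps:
$r = -1122$ ($r = \left(- \frac{1}{2}\right) 2244 = -1122$)
$Y = 1546$ ($Y = 1558 - 12 = 1546$)
$\frac{Y}{r} + \frac{1598}{-27914} = \frac{1546}{-1122} + \frac{1598}{-27914} = 1546 \left(- \frac{1}{1122}\right) + 1598 \left(- \frac{1}{27914}\right) = - \frac{773}{561} - \frac{47}{821} = - \frac{661000}{460581}$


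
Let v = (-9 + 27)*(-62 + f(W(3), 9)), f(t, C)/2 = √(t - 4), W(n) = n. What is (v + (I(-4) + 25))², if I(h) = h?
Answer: 1197729 - 78840*I ≈ 1.1977e+6 - 78840.0*I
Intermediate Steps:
f(t, C) = 2*√(-4 + t) (f(t, C) = 2*√(t - 4) = 2*√(-4 + t))
v = -1116 + 36*I (v = (-9 + 27)*(-62 + 2*√(-4 + 3)) = 18*(-62 + 2*√(-1)) = 18*(-62 + 2*I) = -1116 + 36*I ≈ -1116.0 + 36.0*I)
(v + (I(-4) + 25))² = ((-1116 + 36*I) + (-4 + 25))² = ((-1116 + 36*I) + 21)² = (-1095 + 36*I)²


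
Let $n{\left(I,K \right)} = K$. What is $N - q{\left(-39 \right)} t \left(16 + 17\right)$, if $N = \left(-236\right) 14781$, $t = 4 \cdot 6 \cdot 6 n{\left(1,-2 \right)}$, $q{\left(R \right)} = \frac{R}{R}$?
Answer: $-3478812$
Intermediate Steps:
$q{\left(R \right)} = 1$
$t = -288$ ($t = 4 \cdot 6 \cdot 6 \left(-2\right) = 4 \cdot 36 \left(-2\right) = 144 \left(-2\right) = -288$)
$N = -3488316$
$N - q{\left(-39 \right)} t \left(16 + 17\right) = -3488316 - 1 \left(- 288 \left(16 + 17\right)\right) = -3488316 - 1 \left(\left(-288\right) 33\right) = -3488316 - 1 \left(-9504\right) = -3488316 - -9504 = -3488316 + 9504 = -3478812$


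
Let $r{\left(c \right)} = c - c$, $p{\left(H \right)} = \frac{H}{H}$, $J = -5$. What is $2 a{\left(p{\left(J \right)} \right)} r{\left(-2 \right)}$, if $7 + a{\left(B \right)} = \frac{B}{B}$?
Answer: $0$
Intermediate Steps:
$p{\left(H \right)} = 1$
$a{\left(B \right)} = -6$ ($a{\left(B \right)} = -7 + \frac{B}{B} = -7 + 1 = -6$)
$r{\left(c \right)} = 0$
$2 a{\left(p{\left(J \right)} \right)} r{\left(-2 \right)} = 2 \left(-6\right) 0 = \left(-12\right) 0 = 0$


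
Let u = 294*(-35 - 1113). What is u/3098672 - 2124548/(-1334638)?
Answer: 383301316225/258475337546 ≈ 1.4829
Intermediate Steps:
u = -337512 (u = 294*(-1148) = -337512)
u/3098672 - 2124548/(-1334638) = -337512/3098672 - 2124548/(-1334638) = -337512*1/3098672 - 2124548*(-1/1334638) = -42189/387334 + 1062274/667319 = 383301316225/258475337546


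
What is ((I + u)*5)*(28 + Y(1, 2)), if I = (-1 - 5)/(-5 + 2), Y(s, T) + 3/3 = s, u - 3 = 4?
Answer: 1260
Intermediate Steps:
u = 7 (u = 3 + 4 = 7)
Y(s, T) = -1 + s
I = 2 (I = -6/(-3) = -6*(-1/3) = 2)
((I + u)*5)*(28 + Y(1, 2)) = ((2 + 7)*5)*(28 + (-1 + 1)) = (9*5)*(28 + 0) = 45*28 = 1260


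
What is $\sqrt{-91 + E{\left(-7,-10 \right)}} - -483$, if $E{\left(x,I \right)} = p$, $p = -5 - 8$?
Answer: $483 + 2 i \sqrt{26} \approx 483.0 + 10.198 i$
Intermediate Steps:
$p = -13$ ($p = -5 - 8 = -13$)
$E{\left(x,I \right)} = -13$
$\sqrt{-91 + E{\left(-7,-10 \right)}} - -483 = \sqrt{-91 - 13} - -483 = \sqrt{-104} + 483 = 2 i \sqrt{26} + 483 = 483 + 2 i \sqrt{26}$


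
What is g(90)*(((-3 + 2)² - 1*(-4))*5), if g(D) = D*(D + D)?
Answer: 405000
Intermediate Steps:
g(D) = 2*D² (g(D) = D*(2*D) = 2*D²)
g(90)*(((-3 + 2)² - 1*(-4))*5) = (2*90²)*(((-3 + 2)² - 1*(-4))*5) = (2*8100)*(((-1)² + 4)*5) = 16200*((1 + 4)*5) = 16200*(5*5) = 16200*25 = 405000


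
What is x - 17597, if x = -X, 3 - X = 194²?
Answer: 20036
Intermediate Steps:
X = -37633 (X = 3 - 1*194² = 3 - 1*37636 = 3 - 37636 = -37633)
x = 37633 (x = -1*(-37633) = 37633)
x - 17597 = 37633 - 17597 = 20036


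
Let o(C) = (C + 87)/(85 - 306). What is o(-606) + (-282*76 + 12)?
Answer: -4733301/221 ≈ -21418.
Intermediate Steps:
o(C) = -87/221 - C/221 (o(C) = (87 + C)/(-221) = (87 + C)*(-1/221) = -87/221 - C/221)
o(-606) + (-282*76 + 12) = (-87/221 - 1/221*(-606)) + (-282*76 + 12) = (-87/221 + 606/221) + (-21432 + 12) = 519/221 - 21420 = -4733301/221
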